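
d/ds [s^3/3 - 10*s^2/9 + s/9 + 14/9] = s^2 - 20*s/9 + 1/9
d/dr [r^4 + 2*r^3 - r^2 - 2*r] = 4*r^3 + 6*r^2 - 2*r - 2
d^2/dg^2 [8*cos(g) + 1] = -8*cos(g)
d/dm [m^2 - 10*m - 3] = 2*m - 10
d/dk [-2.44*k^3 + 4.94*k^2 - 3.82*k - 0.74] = -7.32*k^2 + 9.88*k - 3.82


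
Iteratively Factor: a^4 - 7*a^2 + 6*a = (a)*(a^3 - 7*a + 6) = a*(a - 1)*(a^2 + a - 6) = a*(a - 2)*(a - 1)*(a + 3)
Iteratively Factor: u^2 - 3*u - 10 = (u - 5)*(u + 2)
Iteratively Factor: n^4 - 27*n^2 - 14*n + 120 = (n + 4)*(n^3 - 4*n^2 - 11*n + 30) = (n - 2)*(n + 4)*(n^2 - 2*n - 15) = (n - 2)*(n + 3)*(n + 4)*(n - 5)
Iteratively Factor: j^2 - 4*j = (j)*(j - 4)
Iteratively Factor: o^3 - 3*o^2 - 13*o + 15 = (o - 5)*(o^2 + 2*o - 3) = (o - 5)*(o + 3)*(o - 1)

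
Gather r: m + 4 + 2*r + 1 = m + 2*r + 5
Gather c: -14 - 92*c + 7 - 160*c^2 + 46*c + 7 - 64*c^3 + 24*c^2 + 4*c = -64*c^3 - 136*c^2 - 42*c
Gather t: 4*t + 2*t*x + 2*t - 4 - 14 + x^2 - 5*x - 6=t*(2*x + 6) + x^2 - 5*x - 24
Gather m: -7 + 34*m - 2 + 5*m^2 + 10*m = 5*m^2 + 44*m - 9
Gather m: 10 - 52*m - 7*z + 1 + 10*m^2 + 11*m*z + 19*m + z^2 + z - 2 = 10*m^2 + m*(11*z - 33) + z^2 - 6*z + 9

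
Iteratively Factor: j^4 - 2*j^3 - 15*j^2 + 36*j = (j - 3)*(j^3 + j^2 - 12*j) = (j - 3)^2*(j^2 + 4*j) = (j - 3)^2*(j + 4)*(j)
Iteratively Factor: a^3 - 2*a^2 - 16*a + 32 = (a + 4)*(a^2 - 6*a + 8) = (a - 4)*(a + 4)*(a - 2)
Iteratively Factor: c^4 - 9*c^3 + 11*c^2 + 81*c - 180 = (c + 3)*(c^3 - 12*c^2 + 47*c - 60) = (c - 3)*(c + 3)*(c^2 - 9*c + 20) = (c - 4)*(c - 3)*(c + 3)*(c - 5)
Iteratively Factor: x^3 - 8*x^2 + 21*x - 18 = (x - 3)*(x^2 - 5*x + 6) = (x - 3)*(x - 2)*(x - 3)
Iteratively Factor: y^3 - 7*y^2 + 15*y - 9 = (y - 1)*(y^2 - 6*y + 9) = (y - 3)*(y - 1)*(y - 3)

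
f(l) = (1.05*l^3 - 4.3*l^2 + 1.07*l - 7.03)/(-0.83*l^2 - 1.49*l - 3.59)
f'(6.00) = -1.03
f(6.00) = -1.68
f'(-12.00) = -1.22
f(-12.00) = 23.32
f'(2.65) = -0.52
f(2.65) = 1.11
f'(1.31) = -0.12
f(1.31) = 1.53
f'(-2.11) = -3.53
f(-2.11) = 9.25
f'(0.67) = -0.18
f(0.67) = 1.60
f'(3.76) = -0.77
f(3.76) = 0.38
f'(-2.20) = -3.37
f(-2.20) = 9.56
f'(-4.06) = -1.48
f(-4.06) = 13.59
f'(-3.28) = -1.90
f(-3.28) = 12.30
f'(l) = (1.66*l + 1.49)*(1.05*l^3 - 4.3*l^2 + 1.07*l - 7.03)/(-0.83*l^2 - 1.49*l - 3.59)^2 + (3.15*l^2 - 8.6*l + 1.07)/(-0.83*l^2 - 1.49*l - 3.59)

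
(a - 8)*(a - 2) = a^2 - 10*a + 16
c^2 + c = c*(c + 1)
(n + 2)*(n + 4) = n^2 + 6*n + 8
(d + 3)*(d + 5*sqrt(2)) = d^2 + 3*d + 5*sqrt(2)*d + 15*sqrt(2)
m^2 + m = m*(m + 1)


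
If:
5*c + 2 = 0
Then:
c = -2/5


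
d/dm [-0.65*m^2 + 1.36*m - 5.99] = 1.36 - 1.3*m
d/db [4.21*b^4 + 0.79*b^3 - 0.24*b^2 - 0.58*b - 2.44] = 16.84*b^3 + 2.37*b^2 - 0.48*b - 0.58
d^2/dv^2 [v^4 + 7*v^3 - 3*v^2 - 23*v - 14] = 12*v^2 + 42*v - 6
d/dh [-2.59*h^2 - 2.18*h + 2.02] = -5.18*h - 2.18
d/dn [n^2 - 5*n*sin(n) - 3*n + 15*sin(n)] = -5*n*cos(n) + 2*n - 5*sin(n) + 15*cos(n) - 3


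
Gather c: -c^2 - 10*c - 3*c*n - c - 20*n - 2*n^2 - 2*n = -c^2 + c*(-3*n - 11) - 2*n^2 - 22*n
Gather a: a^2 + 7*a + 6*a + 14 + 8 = a^2 + 13*a + 22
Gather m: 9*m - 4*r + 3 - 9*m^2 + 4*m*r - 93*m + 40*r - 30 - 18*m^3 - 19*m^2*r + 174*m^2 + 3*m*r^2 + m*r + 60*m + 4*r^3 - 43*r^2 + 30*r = -18*m^3 + m^2*(165 - 19*r) + m*(3*r^2 + 5*r - 24) + 4*r^3 - 43*r^2 + 66*r - 27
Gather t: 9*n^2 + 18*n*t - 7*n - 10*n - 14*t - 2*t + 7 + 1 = 9*n^2 - 17*n + t*(18*n - 16) + 8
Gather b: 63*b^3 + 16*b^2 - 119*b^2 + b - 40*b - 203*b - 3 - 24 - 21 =63*b^3 - 103*b^2 - 242*b - 48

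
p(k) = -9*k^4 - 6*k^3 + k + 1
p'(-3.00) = 811.00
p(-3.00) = -569.00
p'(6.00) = -8423.00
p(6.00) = -12953.00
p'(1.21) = -89.13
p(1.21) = -27.71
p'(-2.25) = 319.94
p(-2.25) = -163.57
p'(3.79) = -2217.39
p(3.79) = -2178.80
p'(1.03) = -57.43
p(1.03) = -14.66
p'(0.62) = -14.50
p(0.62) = -1.14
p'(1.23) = -93.22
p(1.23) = -29.53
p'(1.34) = -117.94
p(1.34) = -41.11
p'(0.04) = 0.97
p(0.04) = 1.04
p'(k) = -36*k^3 - 18*k^2 + 1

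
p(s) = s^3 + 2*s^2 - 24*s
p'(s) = 3*s^2 + 4*s - 24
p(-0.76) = 18.96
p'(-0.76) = -25.31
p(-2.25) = 52.73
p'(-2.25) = -17.81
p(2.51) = -31.83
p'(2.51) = 4.94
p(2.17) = -32.44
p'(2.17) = -1.19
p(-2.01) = 48.20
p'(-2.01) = -19.92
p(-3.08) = 63.67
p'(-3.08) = -7.86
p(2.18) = -32.45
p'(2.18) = -1.02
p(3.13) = -24.86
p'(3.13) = 17.91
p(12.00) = 1728.00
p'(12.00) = 456.00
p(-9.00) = -351.00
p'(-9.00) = 183.00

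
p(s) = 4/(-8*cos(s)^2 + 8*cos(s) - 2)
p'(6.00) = 2.87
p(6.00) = -2.36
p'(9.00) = 0.15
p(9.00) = -0.25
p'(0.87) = -251.61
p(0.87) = -23.84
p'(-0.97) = 2962.54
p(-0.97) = -117.26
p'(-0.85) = 183.48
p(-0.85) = -19.54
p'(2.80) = 0.11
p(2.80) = -0.24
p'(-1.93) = -1.52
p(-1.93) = -0.69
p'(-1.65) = -5.13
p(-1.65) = -1.49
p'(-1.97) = -1.31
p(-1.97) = -0.63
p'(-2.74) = -0.14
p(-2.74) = -0.25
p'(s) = 4*(-16*sin(s)*cos(s) + 8*sin(s))/(-8*cos(s)^2 + 8*cos(s) - 2)^2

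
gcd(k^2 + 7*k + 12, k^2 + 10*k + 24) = k + 4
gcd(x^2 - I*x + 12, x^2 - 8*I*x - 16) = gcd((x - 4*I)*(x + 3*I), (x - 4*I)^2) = x - 4*I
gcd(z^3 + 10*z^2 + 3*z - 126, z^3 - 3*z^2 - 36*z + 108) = z^2 + 3*z - 18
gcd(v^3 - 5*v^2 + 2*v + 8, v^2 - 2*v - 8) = v - 4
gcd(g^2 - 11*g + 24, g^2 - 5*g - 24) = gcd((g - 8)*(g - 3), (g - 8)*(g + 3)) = g - 8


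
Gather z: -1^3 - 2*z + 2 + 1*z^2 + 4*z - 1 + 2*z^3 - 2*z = 2*z^3 + z^2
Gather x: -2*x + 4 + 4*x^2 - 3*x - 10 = 4*x^2 - 5*x - 6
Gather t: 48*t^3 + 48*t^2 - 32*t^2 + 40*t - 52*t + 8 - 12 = 48*t^3 + 16*t^2 - 12*t - 4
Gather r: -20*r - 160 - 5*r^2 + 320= -5*r^2 - 20*r + 160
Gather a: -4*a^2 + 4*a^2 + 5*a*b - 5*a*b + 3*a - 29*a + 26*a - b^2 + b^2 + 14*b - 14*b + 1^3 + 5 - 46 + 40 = 0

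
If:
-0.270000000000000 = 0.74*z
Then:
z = -0.36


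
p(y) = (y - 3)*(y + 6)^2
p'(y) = (y - 3)*(2*y + 12) + (y + 6)^2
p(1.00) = -98.00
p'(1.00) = 21.00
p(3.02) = 1.63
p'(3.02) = 81.72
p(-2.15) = -76.34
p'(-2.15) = -24.83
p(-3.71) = -35.19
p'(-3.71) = -25.49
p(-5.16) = -5.76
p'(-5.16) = -13.00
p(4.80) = 209.95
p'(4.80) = 155.52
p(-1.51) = -90.92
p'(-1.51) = -20.34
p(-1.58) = -89.48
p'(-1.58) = -20.95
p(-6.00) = 0.00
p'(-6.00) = 0.00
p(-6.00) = 0.00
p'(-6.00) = 0.00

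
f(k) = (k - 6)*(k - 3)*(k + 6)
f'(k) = (k - 6)*(k - 3) + (k - 6)*(k + 6) + (k - 3)*(k + 6)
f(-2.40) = 163.30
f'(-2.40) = -4.32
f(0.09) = 104.74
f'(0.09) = -36.52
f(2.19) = 25.28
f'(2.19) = -34.75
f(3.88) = -18.43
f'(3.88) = -14.12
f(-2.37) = 163.16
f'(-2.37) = -4.93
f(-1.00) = 140.00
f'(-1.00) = -27.00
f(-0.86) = 136.11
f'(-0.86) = -28.62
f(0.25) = 98.83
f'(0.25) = -37.31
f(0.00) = 108.00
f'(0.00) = -36.00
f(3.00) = 0.00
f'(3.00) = -27.00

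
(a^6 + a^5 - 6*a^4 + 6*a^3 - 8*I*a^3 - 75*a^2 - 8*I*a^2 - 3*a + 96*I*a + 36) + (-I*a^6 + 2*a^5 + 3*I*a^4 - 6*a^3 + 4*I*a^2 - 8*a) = a^6 - I*a^6 + 3*a^5 - 6*a^4 + 3*I*a^4 - 8*I*a^3 - 75*a^2 - 4*I*a^2 - 11*a + 96*I*a + 36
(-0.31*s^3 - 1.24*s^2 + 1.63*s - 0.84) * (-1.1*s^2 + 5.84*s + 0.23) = 0.341*s^5 - 0.4464*s^4 - 9.1059*s^3 + 10.158*s^2 - 4.5307*s - 0.1932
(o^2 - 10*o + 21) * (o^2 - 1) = o^4 - 10*o^3 + 20*o^2 + 10*o - 21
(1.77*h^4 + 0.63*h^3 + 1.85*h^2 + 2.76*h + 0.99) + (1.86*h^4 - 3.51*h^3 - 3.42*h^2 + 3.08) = 3.63*h^4 - 2.88*h^3 - 1.57*h^2 + 2.76*h + 4.07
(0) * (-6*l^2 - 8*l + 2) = 0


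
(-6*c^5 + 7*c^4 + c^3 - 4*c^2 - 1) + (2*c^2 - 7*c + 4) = -6*c^5 + 7*c^4 + c^3 - 2*c^2 - 7*c + 3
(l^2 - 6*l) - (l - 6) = l^2 - 7*l + 6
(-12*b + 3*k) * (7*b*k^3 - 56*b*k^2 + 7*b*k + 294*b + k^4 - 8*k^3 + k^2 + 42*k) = -84*b^2*k^3 + 672*b^2*k^2 - 84*b^2*k - 3528*b^2 + 9*b*k^4 - 72*b*k^3 + 9*b*k^2 + 378*b*k + 3*k^5 - 24*k^4 + 3*k^3 + 126*k^2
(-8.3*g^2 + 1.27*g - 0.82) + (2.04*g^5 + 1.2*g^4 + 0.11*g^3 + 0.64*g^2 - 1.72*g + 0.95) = 2.04*g^5 + 1.2*g^4 + 0.11*g^3 - 7.66*g^2 - 0.45*g + 0.13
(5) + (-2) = 3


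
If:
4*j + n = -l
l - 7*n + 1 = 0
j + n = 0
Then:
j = -1/4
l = 3/4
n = 1/4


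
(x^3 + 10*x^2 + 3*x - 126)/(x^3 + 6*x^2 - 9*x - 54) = (x + 7)/(x + 3)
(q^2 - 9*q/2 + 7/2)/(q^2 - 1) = (q - 7/2)/(q + 1)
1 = 1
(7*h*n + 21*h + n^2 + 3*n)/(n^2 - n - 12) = (7*h + n)/(n - 4)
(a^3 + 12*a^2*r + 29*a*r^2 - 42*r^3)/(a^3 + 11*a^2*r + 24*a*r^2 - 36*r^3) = (a + 7*r)/(a + 6*r)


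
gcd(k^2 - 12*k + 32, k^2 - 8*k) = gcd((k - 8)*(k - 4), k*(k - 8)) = k - 8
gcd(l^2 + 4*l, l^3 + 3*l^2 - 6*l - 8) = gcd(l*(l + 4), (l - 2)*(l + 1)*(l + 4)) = l + 4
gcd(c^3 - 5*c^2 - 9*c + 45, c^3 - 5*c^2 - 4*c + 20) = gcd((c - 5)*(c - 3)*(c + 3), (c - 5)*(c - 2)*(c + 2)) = c - 5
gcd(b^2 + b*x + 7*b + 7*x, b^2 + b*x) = b + x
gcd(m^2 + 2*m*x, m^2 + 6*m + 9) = 1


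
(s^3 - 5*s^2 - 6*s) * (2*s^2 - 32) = 2*s^5 - 10*s^4 - 44*s^3 + 160*s^2 + 192*s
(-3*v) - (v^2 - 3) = -v^2 - 3*v + 3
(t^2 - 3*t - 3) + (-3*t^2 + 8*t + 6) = -2*t^2 + 5*t + 3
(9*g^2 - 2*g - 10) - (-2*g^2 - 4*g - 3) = 11*g^2 + 2*g - 7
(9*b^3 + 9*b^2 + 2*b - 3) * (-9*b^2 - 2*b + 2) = -81*b^5 - 99*b^4 - 18*b^3 + 41*b^2 + 10*b - 6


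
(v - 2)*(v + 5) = v^2 + 3*v - 10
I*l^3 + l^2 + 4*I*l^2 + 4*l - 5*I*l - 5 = (l + 5)*(l - I)*(I*l - I)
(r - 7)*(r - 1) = r^2 - 8*r + 7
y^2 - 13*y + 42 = (y - 7)*(y - 6)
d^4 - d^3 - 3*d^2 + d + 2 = (d - 2)*(d - 1)*(d + 1)^2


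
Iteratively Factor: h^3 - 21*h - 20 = (h + 4)*(h^2 - 4*h - 5) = (h + 1)*(h + 4)*(h - 5)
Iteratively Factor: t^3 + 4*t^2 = (t + 4)*(t^2) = t*(t + 4)*(t)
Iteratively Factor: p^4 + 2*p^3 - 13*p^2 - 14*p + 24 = (p - 3)*(p^3 + 5*p^2 + 2*p - 8) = (p - 3)*(p + 2)*(p^2 + 3*p - 4) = (p - 3)*(p + 2)*(p + 4)*(p - 1)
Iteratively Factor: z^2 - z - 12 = (z + 3)*(z - 4)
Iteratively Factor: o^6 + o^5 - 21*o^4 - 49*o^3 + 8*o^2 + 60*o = (o - 1)*(o^5 + 2*o^4 - 19*o^3 - 68*o^2 - 60*o) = (o - 1)*(o + 2)*(o^4 - 19*o^2 - 30*o) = o*(o - 1)*(o + 2)*(o^3 - 19*o - 30) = o*(o - 1)*(o + 2)*(o + 3)*(o^2 - 3*o - 10) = o*(o - 5)*(o - 1)*(o + 2)*(o + 3)*(o + 2)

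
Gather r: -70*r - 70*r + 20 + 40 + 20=80 - 140*r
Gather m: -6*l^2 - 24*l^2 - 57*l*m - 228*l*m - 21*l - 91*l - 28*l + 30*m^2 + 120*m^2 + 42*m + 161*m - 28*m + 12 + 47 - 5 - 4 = -30*l^2 - 140*l + 150*m^2 + m*(175 - 285*l) + 50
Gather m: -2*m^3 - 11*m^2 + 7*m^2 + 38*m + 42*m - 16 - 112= -2*m^3 - 4*m^2 + 80*m - 128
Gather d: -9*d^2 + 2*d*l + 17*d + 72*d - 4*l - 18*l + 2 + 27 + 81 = -9*d^2 + d*(2*l + 89) - 22*l + 110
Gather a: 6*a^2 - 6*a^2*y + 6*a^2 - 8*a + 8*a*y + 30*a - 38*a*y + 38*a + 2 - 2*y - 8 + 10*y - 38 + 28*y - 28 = a^2*(12 - 6*y) + a*(60 - 30*y) + 36*y - 72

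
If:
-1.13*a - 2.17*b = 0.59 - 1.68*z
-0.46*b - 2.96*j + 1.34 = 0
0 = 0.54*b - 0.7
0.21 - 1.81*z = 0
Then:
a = -2.84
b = 1.30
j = 0.25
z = 0.12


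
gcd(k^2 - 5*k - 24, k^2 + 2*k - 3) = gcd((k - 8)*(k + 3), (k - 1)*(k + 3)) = k + 3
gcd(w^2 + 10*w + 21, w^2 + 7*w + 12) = w + 3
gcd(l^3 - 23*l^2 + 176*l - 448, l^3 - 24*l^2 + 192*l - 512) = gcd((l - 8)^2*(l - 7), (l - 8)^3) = l^2 - 16*l + 64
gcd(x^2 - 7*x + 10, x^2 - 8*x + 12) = x - 2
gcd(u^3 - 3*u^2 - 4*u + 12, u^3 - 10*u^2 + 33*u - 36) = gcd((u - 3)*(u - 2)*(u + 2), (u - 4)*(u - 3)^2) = u - 3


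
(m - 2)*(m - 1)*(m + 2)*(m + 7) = m^4 + 6*m^3 - 11*m^2 - 24*m + 28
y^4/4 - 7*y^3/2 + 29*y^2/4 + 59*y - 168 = (y/4 + 1)*(y - 8)*(y - 7)*(y - 3)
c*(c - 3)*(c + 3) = c^3 - 9*c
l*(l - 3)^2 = l^3 - 6*l^2 + 9*l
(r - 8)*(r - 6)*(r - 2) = r^3 - 16*r^2 + 76*r - 96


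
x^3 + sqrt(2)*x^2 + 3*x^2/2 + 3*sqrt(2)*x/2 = x*(x + 3/2)*(x + sqrt(2))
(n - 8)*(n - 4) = n^2 - 12*n + 32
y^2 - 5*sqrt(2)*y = y*(y - 5*sqrt(2))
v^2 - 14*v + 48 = (v - 8)*(v - 6)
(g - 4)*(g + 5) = g^2 + g - 20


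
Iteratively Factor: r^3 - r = (r + 1)*(r^2 - r) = (r - 1)*(r + 1)*(r)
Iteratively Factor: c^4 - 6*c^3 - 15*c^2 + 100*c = (c - 5)*(c^3 - c^2 - 20*c) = (c - 5)*(c + 4)*(c^2 - 5*c) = (c - 5)^2*(c + 4)*(c)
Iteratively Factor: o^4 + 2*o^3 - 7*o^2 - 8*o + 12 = (o + 2)*(o^3 - 7*o + 6) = (o - 1)*(o + 2)*(o^2 + o - 6) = (o - 1)*(o + 2)*(o + 3)*(o - 2)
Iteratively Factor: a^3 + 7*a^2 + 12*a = (a + 4)*(a^2 + 3*a) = (a + 3)*(a + 4)*(a)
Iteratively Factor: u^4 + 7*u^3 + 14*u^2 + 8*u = (u + 4)*(u^3 + 3*u^2 + 2*u) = (u + 1)*(u + 4)*(u^2 + 2*u) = (u + 1)*(u + 2)*(u + 4)*(u)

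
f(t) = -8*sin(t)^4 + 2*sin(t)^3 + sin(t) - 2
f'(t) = -32*sin(t)^3*cos(t) + 6*sin(t)^2*cos(t) + cos(t) = (-32*sin(t)^3 + 6*sin(t)^2 + 1)*cos(t)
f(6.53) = -1.76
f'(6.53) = 0.86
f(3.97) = -5.90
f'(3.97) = -11.53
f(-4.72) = -7.00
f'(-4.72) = -0.19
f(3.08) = -1.94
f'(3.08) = -1.01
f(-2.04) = -9.37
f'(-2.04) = -12.88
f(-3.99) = -2.94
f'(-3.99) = 6.04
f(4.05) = -6.86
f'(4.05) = -12.56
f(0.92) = -3.40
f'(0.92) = -6.86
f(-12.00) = -1.82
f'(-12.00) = -1.87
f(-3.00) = -2.15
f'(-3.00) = -1.20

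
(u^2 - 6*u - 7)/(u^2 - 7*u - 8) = (u - 7)/(u - 8)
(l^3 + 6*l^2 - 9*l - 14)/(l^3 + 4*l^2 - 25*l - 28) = (l - 2)/(l - 4)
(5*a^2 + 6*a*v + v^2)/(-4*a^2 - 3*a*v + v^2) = (5*a + v)/(-4*a + v)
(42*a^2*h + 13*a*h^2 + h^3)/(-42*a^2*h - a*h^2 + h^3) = (-7*a - h)/(7*a - h)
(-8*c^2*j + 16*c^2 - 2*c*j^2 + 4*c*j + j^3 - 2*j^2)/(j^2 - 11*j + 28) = (-8*c^2*j + 16*c^2 - 2*c*j^2 + 4*c*j + j^3 - 2*j^2)/(j^2 - 11*j + 28)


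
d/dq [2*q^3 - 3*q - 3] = 6*q^2 - 3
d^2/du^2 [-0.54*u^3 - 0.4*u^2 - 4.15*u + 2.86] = -3.24*u - 0.8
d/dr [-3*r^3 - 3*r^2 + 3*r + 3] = -9*r^2 - 6*r + 3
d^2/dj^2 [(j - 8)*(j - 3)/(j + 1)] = 72/(j^3 + 3*j^2 + 3*j + 1)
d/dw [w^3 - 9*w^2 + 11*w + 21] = 3*w^2 - 18*w + 11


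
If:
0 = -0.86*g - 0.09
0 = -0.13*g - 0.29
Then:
No Solution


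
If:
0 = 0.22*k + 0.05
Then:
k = -0.23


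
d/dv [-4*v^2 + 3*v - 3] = 3 - 8*v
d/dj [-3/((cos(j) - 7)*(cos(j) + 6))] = 3*(sin(j) - sin(2*j))/((cos(j) - 7)^2*(cos(j) + 6)^2)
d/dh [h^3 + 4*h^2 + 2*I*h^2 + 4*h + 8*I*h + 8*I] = 3*h^2 + 4*h*(2 + I) + 4 + 8*I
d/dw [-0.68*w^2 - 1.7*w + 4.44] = -1.36*w - 1.7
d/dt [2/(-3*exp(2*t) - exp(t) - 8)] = (12*exp(t) + 2)*exp(t)/(3*exp(2*t) + exp(t) + 8)^2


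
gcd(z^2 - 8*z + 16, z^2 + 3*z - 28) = z - 4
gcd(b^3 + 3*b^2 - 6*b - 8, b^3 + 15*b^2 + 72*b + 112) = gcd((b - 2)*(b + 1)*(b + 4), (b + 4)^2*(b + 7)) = b + 4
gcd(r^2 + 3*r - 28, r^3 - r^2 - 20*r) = 1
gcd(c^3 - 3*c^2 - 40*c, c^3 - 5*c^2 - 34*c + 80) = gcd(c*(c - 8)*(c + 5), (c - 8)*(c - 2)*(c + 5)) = c^2 - 3*c - 40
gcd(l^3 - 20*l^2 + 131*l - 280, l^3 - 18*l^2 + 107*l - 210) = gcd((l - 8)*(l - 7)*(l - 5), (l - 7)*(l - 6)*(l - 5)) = l^2 - 12*l + 35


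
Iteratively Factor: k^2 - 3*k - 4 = (k - 4)*(k + 1)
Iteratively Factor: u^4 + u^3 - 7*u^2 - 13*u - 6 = (u + 2)*(u^3 - u^2 - 5*u - 3) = (u + 1)*(u + 2)*(u^2 - 2*u - 3) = (u - 3)*(u + 1)*(u + 2)*(u + 1)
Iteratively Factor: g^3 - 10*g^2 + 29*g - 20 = (g - 1)*(g^2 - 9*g + 20) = (g - 4)*(g - 1)*(g - 5)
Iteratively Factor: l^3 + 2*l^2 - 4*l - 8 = (l + 2)*(l^2 - 4) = (l + 2)^2*(l - 2)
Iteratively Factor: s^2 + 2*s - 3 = (s + 3)*(s - 1)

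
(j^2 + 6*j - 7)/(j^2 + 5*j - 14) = (j - 1)/(j - 2)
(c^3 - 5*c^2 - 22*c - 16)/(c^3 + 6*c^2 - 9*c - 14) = (c^2 - 6*c - 16)/(c^2 + 5*c - 14)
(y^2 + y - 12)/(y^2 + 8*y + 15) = (y^2 + y - 12)/(y^2 + 8*y + 15)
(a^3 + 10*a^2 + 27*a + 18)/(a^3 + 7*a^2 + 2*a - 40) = (a^3 + 10*a^2 + 27*a + 18)/(a^3 + 7*a^2 + 2*a - 40)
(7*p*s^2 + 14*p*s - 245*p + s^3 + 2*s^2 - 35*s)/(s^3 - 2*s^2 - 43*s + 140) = (7*p + s)/(s - 4)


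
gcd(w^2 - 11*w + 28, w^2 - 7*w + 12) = w - 4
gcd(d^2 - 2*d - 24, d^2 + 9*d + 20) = d + 4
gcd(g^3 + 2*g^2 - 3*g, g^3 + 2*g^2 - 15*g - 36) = g + 3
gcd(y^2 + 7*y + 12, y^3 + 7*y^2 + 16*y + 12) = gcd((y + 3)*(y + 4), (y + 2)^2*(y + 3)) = y + 3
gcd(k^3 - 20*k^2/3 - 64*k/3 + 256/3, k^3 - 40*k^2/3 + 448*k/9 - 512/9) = k^2 - 32*k/3 + 64/3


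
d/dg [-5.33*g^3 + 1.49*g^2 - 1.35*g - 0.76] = -15.99*g^2 + 2.98*g - 1.35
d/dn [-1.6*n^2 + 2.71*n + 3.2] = 2.71 - 3.2*n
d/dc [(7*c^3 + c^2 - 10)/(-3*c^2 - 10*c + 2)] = (-21*c^4 - 140*c^3 + 32*c^2 - 56*c - 100)/(9*c^4 + 60*c^3 + 88*c^2 - 40*c + 4)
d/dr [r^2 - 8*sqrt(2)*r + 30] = 2*r - 8*sqrt(2)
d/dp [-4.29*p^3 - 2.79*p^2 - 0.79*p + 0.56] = -12.87*p^2 - 5.58*p - 0.79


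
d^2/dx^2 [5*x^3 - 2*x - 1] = 30*x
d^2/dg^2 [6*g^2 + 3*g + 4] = 12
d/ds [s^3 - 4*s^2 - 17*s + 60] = 3*s^2 - 8*s - 17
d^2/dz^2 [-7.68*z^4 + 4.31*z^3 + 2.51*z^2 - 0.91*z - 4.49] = -92.16*z^2 + 25.86*z + 5.02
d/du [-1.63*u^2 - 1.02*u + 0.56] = -3.26*u - 1.02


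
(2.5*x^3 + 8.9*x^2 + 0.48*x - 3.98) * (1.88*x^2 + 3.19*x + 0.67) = 4.7*x^5 + 24.707*x^4 + 30.9684*x^3 + 0.0118000000000016*x^2 - 12.3746*x - 2.6666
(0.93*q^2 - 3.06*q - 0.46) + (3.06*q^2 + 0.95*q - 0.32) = 3.99*q^2 - 2.11*q - 0.78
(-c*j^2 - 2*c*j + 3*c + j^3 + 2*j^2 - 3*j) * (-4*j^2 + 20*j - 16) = 4*c*j^4 - 12*c*j^3 - 36*c*j^2 + 92*c*j - 48*c - 4*j^5 + 12*j^4 + 36*j^3 - 92*j^2 + 48*j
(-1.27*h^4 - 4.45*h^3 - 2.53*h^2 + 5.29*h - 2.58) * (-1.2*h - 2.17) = 1.524*h^5 + 8.0959*h^4 + 12.6925*h^3 - 0.857900000000001*h^2 - 8.3833*h + 5.5986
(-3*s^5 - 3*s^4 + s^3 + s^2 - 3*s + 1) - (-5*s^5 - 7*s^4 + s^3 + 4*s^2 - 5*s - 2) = 2*s^5 + 4*s^4 - 3*s^2 + 2*s + 3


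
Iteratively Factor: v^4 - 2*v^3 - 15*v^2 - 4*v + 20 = (v - 5)*(v^3 + 3*v^2 - 4) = (v - 5)*(v + 2)*(v^2 + v - 2) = (v - 5)*(v + 2)^2*(v - 1)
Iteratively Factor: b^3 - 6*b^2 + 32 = (b - 4)*(b^2 - 2*b - 8) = (b - 4)^2*(b + 2)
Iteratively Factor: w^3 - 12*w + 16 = (w + 4)*(w^2 - 4*w + 4) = (w - 2)*(w + 4)*(w - 2)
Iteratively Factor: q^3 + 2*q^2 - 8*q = (q)*(q^2 + 2*q - 8) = q*(q - 2)*(q + 4)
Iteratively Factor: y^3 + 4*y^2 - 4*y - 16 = (y + 2)*(y^2 + 2*y - 8) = (y + 2)*(y + 4)*(y - 2)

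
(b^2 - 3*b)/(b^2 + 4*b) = (b - 3)/(b + 4)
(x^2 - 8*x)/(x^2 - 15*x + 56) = x/(x - 7)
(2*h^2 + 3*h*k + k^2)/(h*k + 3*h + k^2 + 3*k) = (2*h + k)/(k + 3)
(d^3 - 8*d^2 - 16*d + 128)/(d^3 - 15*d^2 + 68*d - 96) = (d + 4)/(d - 3)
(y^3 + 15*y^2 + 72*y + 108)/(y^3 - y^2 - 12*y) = (y^2 + 12*y + 36)/(y*(y - 4))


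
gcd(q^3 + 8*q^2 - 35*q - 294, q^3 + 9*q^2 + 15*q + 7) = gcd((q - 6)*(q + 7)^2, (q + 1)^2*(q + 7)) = q + 7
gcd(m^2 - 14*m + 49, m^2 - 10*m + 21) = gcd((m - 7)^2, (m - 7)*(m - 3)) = m - 7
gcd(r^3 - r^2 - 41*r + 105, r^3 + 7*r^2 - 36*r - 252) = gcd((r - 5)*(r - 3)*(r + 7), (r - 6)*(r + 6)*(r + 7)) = r + 7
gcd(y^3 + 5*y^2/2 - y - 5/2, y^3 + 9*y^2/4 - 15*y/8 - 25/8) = y^2 + 7*y/2 + 5/2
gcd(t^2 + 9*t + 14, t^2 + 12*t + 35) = t + 7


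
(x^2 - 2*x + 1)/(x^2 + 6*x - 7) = (x - 1)/(x + 7)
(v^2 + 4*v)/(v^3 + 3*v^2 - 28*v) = (v + 4)/(v^2 + 3*v - 28)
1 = 1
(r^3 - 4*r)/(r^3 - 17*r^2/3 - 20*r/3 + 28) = 3*r*(r + 2)/(3*r^2 - 11*r - 42)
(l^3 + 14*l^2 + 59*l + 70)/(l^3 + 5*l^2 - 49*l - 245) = (l + 2)/(l - 7)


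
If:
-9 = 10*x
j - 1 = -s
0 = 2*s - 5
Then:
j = -3/2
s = 5/2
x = -9/10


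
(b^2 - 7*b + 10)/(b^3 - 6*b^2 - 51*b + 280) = (b - 2)/(b^2 - b - 56)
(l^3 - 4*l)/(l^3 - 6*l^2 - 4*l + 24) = l/(l - 6)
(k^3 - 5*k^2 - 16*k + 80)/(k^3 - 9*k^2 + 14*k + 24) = (k^2 - k - 20)/(k^2 - 5*k - 6)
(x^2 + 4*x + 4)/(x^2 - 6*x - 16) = (x + 2)/(x - 8)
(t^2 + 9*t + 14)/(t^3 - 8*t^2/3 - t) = 3*(t^2 + 9*t + 14)/(t*(3*t^2 - 8*t - 3))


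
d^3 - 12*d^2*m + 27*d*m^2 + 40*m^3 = (d - 8*m)*(d - 5*m)*(d + m)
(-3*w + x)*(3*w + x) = -9*w^2 + x^2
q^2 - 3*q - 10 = (q - 5)*(q + 2)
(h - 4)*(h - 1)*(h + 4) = h^3 - h^2 - 16*h + 16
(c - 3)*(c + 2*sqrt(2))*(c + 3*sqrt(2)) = c^3 - 3*c^2 + 5*sqrt(2)*c^2 - 15*sqrt(2)*c + 12*c - 36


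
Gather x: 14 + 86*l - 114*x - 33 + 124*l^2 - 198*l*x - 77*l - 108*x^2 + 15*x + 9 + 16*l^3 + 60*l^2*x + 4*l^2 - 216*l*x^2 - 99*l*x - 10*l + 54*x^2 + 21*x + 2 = 16*l^3 + 128*l^2 - l + x^2*(-216*l - 54) + x*(60*l^2 - 297*l - 78) - 8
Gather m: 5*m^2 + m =5*m^2 + m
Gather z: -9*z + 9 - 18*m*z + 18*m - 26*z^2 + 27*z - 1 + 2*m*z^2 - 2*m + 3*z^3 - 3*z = 16*m + 3*z^3 + z^2*(2*m - 26) + z*(15 - 18*m) + 8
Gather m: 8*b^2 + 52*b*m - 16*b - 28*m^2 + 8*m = 8*b^2 - 16*b - 28*m^2 + m*(52*b + 8)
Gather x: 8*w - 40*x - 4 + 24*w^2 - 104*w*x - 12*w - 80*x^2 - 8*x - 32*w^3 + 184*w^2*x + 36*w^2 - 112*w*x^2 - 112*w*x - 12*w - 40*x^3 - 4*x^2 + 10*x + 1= -32*w^3 + 60*w^2 - 16*w - 40*x^3 + x^2*(-112*w - 84) + x*(184*w^2 - 216*w - 38) - 3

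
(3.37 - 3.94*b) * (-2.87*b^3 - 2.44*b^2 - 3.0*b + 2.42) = 11.3078*b^4 - 0.0583000000000009*b^3 + 3.5972*b^2 - 19.6448*b + 8.1554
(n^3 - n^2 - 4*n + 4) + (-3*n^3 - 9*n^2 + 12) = -2*n^3 - 10*n^2 - 4*n + 16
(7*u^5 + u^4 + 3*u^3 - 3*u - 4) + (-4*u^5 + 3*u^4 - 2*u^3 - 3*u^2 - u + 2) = 3*u^5 + 4*u^4 + u^3 - 3*u^2 - 4*u - 2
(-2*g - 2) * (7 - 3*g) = 6*g^2 - 8*g - 14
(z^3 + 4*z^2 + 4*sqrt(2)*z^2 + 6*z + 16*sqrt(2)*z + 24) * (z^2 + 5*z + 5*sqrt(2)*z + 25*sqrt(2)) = z^5 + 9*z^4 + 9*sqrt(2)*z^4 + 66*z^3 + 81*sqrt(2)*z^3 + 210*sqrt(2)*z^2 + 414*z^2 + 270*sqrt(2)*z + 920*z + 600*sqrt(2)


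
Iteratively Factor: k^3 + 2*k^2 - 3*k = (k)*(k^2 + 2*k - 3) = k*(k - 1)*(k + 3)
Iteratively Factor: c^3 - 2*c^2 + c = (c - 1)*(c^2 - c) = (c - 1)^2*(c)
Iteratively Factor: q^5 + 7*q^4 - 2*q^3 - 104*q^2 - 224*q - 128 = (q + 2)*(q^4 + 5*q^3 - 12*q^2 - 80*q - 64) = (q - 4)*(q + 2)*(q^3 + 9*q^2 + 24*q + 16) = (q - 4)*(q + 2)*(q + 4)*(q^2 + 5*q + 4) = (q - 4)*(q + 2)*(q + 4)^2*(q + 1)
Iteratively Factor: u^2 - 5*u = (u - 5)*(u)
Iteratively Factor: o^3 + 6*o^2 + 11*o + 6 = (o + 1)*(o^2 + 5*o + 6) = (o + 1)*(o + 3)*(o + 2)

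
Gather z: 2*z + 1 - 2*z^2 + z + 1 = -2*z^2 + 3*z + 2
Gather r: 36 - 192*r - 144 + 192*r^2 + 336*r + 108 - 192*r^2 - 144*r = 0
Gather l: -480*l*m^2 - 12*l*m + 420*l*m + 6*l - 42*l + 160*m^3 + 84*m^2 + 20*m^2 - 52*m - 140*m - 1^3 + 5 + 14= l*(-480*m^2 + 408*m - 36) + 160*m^3 + 104*m^2 - 192*m + 18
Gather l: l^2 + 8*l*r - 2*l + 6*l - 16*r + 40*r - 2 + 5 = l^2 + l*(8*r + 4) + 24*r + 3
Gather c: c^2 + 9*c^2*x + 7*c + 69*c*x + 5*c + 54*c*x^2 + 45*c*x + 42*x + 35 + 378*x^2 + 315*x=c^2*(9*x + 1) + c*(54*x^2 + 114*x + 12) + 378*x^2 + 357*x + 35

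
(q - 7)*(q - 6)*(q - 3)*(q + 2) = q^4 - 14*q^3 + 49*q^2 + 36*q - 252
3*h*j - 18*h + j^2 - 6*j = (3*h + j)*(j - 6)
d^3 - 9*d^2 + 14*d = d*(d - 7)*(d - 2)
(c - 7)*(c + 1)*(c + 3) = c^3 - 3*c^2 - 25*c - 21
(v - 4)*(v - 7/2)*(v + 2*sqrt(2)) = v^3 - 15*v^2/2 + 2*sqrt(2)*v^2 - 15*sqrt(2)*v + 14*v + 28*sqrt(2)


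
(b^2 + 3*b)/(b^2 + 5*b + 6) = b/(b + 2)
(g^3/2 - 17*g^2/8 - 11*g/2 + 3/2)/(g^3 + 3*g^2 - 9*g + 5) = (4*g^3 - 17*g^2 - 44*g + 12)/(8*(g^3 + 3*g^2 - 9*g + 5))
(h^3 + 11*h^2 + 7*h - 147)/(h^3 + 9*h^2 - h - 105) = (h + 7)/(h + 5)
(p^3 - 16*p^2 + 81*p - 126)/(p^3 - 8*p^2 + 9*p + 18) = (p - 7)/(p + 1)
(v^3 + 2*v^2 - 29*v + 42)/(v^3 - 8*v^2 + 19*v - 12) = (v^2 + 5*v - 14)/(v^2 - 5*v + 4)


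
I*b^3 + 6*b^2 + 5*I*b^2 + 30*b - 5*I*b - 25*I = (b + 5)*(b - 5*I)*(I*b + 1)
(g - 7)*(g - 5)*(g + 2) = g^3 - 10*g^2 + 11*g + 70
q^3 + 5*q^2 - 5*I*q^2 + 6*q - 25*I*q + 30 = (q + 5)*(q - 6*I)*(q + I)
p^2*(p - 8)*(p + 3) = p^4 - 5*p^3 - 24*p^2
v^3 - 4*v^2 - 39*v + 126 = (v - 7)*(v - 3)*(v + 6)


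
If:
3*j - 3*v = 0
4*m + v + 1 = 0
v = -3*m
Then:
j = 3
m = -1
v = 3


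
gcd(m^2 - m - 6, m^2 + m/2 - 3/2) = 1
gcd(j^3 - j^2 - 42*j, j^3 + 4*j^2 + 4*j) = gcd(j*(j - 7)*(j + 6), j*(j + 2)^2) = j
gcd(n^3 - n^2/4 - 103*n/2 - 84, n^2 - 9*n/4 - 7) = n + 7/4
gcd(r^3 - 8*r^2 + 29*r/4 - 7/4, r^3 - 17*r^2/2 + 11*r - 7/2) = r^2 - 15*r/2 + 7/2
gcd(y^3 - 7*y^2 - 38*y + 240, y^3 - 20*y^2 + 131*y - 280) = y^2 - 13*y + 40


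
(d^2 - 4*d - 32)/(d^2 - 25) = (d^2 - 4*d - 32)/(d^2 - 25)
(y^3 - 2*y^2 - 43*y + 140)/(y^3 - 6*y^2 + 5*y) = (y^2 + 3*y - 28)/(y*(y - 1))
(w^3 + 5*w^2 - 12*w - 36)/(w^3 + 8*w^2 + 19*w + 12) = (w^3 + 5*w^2 - 12*w - 36)/(w^3 + 8*w^2 + 19*w + 12)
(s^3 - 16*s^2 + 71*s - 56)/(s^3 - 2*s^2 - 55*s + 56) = (s - 7)/(s + 7)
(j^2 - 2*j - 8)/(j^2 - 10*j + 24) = (j + 2)/(j - 6)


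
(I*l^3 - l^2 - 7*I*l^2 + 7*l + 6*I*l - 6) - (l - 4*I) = I*l^3 - l^2 - 7*I*l^2 + 6*l + 6*I*l - 6 + 4*I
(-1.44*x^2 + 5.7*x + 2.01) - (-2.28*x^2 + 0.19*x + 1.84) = 0.84*x^2 + 5.51*x + 0.17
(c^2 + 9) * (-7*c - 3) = -7*c^3 - 3*c^2 - 63*c - 27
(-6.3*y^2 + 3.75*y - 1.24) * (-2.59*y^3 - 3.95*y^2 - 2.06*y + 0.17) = 16.317*y^5 + 15.1725*y^4 + 1.3771*y^3 - 3.898*y^2 + 3.1919*y - 0.2108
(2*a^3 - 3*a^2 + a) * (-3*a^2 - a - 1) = -6*a^5 + 7*a^4 - 2*a^3 + 2*a^2 - a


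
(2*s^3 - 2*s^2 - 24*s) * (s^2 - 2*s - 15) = 2*s^5 - 6*s^4 - 50*s^3 + 78*s^2 + 360*s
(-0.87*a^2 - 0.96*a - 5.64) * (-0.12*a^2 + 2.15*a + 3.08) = 0.1044*a^4 - 1.7553*a^3 - 4.0668*a^2 - 15.0828*a - 17.3712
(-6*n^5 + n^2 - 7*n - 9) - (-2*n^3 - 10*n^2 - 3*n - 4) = -6*n^5 + 2*n^3 + 11*n^2 - 4*n - 5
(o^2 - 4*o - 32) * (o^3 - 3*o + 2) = o^5 - 4*o^4 - 35*o^3 + 14*o^2 + 88*o - 64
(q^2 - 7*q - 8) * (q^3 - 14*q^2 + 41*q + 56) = q^5 - 21*q^4 + 131*q^3 - 119*q^2 - 720*q - 448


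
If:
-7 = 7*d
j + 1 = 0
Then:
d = -1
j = -1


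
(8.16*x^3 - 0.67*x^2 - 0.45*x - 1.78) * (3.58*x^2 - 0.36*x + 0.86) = 29.2128*x^5 - 5.3362*x^4 + 5.6478*x^3 - 6.7866*x^2 + 0.2538*x - 1.5308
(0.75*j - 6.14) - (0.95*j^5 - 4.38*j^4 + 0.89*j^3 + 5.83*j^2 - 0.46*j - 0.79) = -0.95*j^5 + 4.38*j^4 - 0.89*j^3 - 5.83*j^2 + 1.21*j - 5.35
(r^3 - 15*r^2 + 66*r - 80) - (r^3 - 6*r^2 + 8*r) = -9*r^2 + 58*r - 80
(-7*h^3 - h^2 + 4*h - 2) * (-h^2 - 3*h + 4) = 7*h^5 + 22*h^4 - 29*h^3 - 14*h^2 + 22*h - 8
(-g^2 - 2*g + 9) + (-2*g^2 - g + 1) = -3*g^2 - 3*g + 10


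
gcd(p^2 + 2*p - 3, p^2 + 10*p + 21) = p + 3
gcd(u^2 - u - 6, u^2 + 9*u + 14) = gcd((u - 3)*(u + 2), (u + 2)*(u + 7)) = u + 2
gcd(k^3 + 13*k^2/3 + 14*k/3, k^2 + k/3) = k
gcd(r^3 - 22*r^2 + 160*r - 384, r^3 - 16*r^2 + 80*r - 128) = r - 8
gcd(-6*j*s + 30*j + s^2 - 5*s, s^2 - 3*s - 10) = s - 5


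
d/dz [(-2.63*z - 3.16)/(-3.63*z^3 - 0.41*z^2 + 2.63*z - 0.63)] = (-19.0938*z^3 - 35.4907*z^2 - 2.5912*z + 9.9677)/(13.1769*z^6 + 2.9766*z^5 - 18.9257*z^4 + 2.4172*z^3 + 7.4335*z^2 - 3.3138*z + 0.3969)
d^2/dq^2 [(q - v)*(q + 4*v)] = 2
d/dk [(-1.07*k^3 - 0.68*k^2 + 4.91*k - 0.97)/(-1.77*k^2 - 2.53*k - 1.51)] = (1.8939*k^4 + 5.4142*k^3 + 15.2582*k^2 - 1.3802*k - 9.8682)/(3.1329*k^4 + 8.9562*k^3 + 11.7463*k^2 + 7.6406*k + 2.2801)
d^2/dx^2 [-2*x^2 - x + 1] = -4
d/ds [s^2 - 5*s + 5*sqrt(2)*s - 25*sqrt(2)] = 2*s - 5 + 5*sqrt(2)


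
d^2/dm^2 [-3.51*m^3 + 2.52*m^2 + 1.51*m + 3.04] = 5.04 - 21.06*m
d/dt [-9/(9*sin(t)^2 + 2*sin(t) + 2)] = 18*(9*sin(t) + 1)*cos(t)/(9*sin(t)^2 + 2*sin(t) + 2)^2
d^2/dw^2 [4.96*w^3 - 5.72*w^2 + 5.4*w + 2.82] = 29.76*w - 11.44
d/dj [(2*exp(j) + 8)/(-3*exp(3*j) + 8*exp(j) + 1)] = 2*((exp(j) + 4)*(9*exp(2*j) - 8) - 3*exp(3*j) + 8*exp(j) + 1)*exp(j)/(-3*exp(3*j) + 8*exp(j) + 1)^2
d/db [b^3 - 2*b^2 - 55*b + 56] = 3*b^2 - 4*b - 55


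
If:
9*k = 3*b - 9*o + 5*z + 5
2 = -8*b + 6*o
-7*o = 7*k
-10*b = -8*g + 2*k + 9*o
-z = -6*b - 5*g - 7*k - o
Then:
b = -55/1282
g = 241/1282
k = -177/641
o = 177/641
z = -1249/1282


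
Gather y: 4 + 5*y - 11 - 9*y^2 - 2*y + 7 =-9*y^2 + 3*y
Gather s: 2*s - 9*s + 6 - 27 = -7*s - 21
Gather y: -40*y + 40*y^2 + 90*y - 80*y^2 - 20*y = -40*y^2 + 30*y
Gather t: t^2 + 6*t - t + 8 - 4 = t^2 + 5*t + 4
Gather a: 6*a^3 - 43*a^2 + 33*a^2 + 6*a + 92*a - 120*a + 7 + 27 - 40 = 6*a^3 - 10*a^2 - 22*a - 6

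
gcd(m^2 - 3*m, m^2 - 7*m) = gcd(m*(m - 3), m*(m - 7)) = m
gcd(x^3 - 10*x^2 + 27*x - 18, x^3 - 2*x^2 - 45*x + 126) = x^2 - 9*x + 18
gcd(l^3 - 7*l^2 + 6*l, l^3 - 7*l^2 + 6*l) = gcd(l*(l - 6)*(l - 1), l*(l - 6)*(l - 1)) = l^3 - 7*l^2 + 6*l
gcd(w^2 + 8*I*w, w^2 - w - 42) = 1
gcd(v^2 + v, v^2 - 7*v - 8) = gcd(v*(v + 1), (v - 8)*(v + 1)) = v + 1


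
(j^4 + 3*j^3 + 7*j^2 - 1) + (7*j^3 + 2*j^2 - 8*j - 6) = j^4 + 10*j^3 + 9*j^2 - 8*j - 7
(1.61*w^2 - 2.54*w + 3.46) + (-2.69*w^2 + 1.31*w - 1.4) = -1.08*w^2 - 1.23*w + 2.06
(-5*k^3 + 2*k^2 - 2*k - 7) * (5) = -25*k^3 + 10*k^2 - 10*k - 35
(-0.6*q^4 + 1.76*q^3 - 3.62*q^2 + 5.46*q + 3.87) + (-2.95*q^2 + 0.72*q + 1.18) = -0.6*q^4 + 1.76*q^3 - 6.57*q^2 + 6.18*q + 5.05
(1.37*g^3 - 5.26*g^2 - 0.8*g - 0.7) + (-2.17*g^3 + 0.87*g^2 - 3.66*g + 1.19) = -0.8*g^3 - 4.39*g^2 - 4.46*g + 0.49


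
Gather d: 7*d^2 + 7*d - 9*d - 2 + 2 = 7*d^2 - 2*d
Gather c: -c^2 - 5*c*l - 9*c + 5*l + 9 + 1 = -c^2 + c*(-5*l - 9) + 5*l + 10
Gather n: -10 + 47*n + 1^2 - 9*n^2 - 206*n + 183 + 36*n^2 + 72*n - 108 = 27*n^2 - 87*n + 66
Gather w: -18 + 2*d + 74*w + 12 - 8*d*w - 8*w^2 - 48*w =2*d - 8*w^2 + w*(26 - 8*d) - 6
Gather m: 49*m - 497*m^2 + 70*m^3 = 70*m^3 - 497*m^2 + 49*m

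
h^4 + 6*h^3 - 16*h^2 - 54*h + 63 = (h - 3)*(h - 1)*(h + 3)*(h + 7)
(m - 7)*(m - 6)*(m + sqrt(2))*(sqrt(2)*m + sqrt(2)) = sqrt(2)*m^4 - 12*sqrt(2)*m^3 + 2*m^3 - 24*m^2 + 29*sqrt(2)*m^2 + 58*m + 42*sqrt(2)*m + 84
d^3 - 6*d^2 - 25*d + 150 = (d - 6)*(d - 5)*(d + 5)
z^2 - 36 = (z - 6)*(z + 6)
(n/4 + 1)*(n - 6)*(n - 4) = n^3/4 - 3*n^2/2 - 4*n + 24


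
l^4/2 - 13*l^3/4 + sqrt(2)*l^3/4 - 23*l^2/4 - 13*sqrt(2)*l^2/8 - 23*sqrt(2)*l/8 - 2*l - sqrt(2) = (l/2 + 1/2)*(l - 8)*(l + 1/2)*(l + sqrt(2)/2)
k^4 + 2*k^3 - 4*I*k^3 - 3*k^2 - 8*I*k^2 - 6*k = k*(k + 2)*(k - 3*I)*(k - I)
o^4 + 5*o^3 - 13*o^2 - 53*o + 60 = (o - 3)*(o - 1)*(o + 4)*(o + 5)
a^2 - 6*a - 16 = (a - 8)*(a + 2)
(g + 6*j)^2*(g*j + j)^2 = g^4*j^2 + 12*g^3*j^3 + 2*g^3*j^2 + 36*g^2*j^4 + 24*g^2*j^3 + g^2*j^2 + 72*g*j^4 + 12*g*j^3 + 36*j^4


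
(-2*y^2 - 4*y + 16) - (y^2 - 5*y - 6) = -3*y^2 + y + 22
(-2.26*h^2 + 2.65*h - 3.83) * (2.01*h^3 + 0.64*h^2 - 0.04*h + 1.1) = -4.5426*h^5 + 3.8801*h^4 - 5.9119*h^3 - 5.0432*h^2 + 3.0682*h - 4.213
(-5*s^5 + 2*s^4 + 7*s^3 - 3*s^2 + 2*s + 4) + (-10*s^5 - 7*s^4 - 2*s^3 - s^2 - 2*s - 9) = -15*s^5 - 5*s^4 + 5*s^3 - 4*s^2 - 5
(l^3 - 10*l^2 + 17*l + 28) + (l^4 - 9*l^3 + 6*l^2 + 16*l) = l^4 - 8*l^3 - 4*l^2 + 33*l + 28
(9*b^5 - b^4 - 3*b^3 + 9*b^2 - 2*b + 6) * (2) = 18*b^5 - 2*b^4 - 6*b^3 + 18*b^2 - 4*b + 12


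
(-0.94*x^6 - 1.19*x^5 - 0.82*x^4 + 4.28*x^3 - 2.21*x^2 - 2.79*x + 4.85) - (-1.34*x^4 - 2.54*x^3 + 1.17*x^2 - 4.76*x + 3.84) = -0.94*x^6 - 1.19*x^5 + 0.52*x^4 + 6.82*x^3 - 3.38*x^2 + 1.97*x + 1.01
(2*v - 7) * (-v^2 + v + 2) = -2*v^3 + 9*v^2 - 3*v - 14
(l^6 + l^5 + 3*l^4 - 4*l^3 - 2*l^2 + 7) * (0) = 0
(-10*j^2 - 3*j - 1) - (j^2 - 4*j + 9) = -11*j^2 + j - 10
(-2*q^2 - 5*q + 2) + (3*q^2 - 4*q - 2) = q^2 - 9*q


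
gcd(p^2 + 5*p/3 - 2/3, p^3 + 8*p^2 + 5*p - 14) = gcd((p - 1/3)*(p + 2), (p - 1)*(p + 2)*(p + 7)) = p + 2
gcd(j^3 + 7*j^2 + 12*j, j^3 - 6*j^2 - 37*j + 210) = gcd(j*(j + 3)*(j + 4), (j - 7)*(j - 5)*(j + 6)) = 1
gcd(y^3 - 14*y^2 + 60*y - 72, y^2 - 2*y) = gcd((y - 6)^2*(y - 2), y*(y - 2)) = y - 2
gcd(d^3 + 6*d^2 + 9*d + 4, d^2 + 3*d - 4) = d + 4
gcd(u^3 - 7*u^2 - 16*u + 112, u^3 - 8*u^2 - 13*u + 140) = u^2 - 3*u - 28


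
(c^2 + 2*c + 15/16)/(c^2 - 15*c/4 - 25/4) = (c + 3/4)/(c - 5)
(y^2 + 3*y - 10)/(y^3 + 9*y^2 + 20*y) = (y - 2)/(y*(y + 4))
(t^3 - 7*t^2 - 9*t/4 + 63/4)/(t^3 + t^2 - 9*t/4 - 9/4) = (t - 7)/(t + 1)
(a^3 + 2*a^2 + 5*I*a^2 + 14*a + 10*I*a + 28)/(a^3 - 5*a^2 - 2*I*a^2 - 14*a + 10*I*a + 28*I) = (a + 7*I)/(a - 7)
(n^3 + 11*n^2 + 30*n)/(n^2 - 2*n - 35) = n*(n + 6)/(n - 7)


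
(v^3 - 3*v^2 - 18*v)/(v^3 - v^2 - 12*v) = (v - 6)/(v - 4)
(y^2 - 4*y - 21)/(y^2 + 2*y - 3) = (y - 7)/(y - 1)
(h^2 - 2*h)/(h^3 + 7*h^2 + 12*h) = (h - 2)/(h^2 + 7*h + 12)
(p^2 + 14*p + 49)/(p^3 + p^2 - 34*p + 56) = (p + 7)/(p^2 - 6*p + 8)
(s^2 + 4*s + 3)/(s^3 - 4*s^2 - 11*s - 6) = (s + 3)/(s^2 - 5*s - 6)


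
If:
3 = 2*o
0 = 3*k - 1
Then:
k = 1/3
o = 3/2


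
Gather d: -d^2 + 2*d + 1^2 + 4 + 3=-d^2 + 2*d + 8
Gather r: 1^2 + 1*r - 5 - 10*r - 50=-9*r - 54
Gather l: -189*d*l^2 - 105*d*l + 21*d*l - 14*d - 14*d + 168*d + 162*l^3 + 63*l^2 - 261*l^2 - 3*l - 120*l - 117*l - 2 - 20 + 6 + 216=140*d + 162*l^3 + l^2*(-189*d - 198) + l*(-84*d - 240) + 200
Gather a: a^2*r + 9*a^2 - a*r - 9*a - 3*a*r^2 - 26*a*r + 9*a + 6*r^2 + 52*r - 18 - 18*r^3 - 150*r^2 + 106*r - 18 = a^2*(r + 9) + a*(-3*r^2 - 27*r) - 18*r^3 - 144*r^2 + 158*r - 36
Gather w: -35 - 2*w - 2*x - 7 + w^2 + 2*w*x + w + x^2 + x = w^2 + w*(2*x - 1) + x^2 - x - 42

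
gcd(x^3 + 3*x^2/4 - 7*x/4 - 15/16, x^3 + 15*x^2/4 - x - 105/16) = x^2 + x/4 - 15/8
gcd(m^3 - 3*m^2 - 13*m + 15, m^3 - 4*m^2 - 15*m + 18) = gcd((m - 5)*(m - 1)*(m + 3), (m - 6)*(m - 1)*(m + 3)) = m^2 + 2*m - 3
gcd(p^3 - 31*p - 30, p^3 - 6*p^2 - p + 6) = p^2 - 5*p - 6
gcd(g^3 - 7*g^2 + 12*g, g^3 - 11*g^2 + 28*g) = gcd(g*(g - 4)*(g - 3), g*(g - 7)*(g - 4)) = g^2 - 4*g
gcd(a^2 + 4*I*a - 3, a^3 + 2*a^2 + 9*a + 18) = a + 3*I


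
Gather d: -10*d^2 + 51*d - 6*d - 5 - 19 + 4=-10*d^2 + 45*d - 20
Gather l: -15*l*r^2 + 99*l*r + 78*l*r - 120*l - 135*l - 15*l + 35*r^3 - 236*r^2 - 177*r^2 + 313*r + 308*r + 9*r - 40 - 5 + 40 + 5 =l*(-15*r^2 + 177*r - 270) + 35*r^3 - 413*r^2 + 630*r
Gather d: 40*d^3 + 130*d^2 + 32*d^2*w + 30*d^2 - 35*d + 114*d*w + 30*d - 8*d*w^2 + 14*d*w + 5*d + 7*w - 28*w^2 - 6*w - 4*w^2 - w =40*d^3 + d^2*(32*w + 160) + d*(-8*w^2 + 128*w) - 32*w^2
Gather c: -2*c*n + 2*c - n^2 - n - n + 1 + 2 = c*(2 - 2*n) - n^2 - 2*n + 3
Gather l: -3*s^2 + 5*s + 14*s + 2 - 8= -3*s^2 + 19*s - 6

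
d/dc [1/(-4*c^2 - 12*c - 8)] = (2*c + 3)/(4*(c^2 + 3*c + 2)^2)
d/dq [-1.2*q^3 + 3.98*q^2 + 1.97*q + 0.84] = -3.6*q^2 + 7.96*q + 1.97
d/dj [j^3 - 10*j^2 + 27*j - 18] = 3*j^2 - 20*j + 27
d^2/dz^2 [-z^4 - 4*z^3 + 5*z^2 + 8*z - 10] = -12*z^2 - 24*z + 10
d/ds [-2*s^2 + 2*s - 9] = 2 - 4*s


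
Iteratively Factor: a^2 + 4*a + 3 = (a + 3)*(a + 1)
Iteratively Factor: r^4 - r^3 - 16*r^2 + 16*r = (r - 4)*(r^3 + 3*r^2 - 4*r) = (r - 4)*(r + 4)*(r^2 - r) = (r - 4)*(r - 1)*(r + 4)*(r)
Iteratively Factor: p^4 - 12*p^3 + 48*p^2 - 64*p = (p)*(p^3 - 12*p^2 + 48*p - 64) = p*(p - 4)*(p^2 - 8*p + 16) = p*(p - 4)^2*(p - 4)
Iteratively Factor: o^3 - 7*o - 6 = (o + 1)*(o^2 - o - 6) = (o + 1)*(o + 2)*(o - 3)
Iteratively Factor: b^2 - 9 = (b + 3)*(b - 3)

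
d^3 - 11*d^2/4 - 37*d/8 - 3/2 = (d - 4)*(d + 1/2)*(d + 3/4)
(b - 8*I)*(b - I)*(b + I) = b^3 - 8*I*b^2 + b - 8*I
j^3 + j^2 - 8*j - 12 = (j - 3)*(j + 2)^2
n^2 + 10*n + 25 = (n + 5)^2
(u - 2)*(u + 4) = u^2 + 2*u - 8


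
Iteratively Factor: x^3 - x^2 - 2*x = (x)*(x^2 - x - 2) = x*(x - 2)*(x + 1)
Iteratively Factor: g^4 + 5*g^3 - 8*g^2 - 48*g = (g + 4)*(g^3 + g^2 - 12*g) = (g + 4)^2*(g^2 - 3*g) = g*(g + 4)^2*(g - 3)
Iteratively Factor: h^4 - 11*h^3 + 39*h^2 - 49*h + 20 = (h - 1)*(h^3 - 10*h^2 + 29*h - 20) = (h - 5)*(h - 1)*(h^2 - 5*h + 4) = (h - 5)*(h - 1)^2*(h - 4)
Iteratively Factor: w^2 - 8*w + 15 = (w - 5)*(w - 3)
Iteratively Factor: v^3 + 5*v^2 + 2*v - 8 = (v - 1)*(v^2 + 6*v + 8) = (v - 1)*(v + 4)*(v + 2)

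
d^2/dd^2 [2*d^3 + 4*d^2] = 12*d + 8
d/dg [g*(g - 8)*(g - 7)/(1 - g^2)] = (-g^4 + 59*g^2 - 30*g + 56)/(g^4 - 2*g^2 + 1)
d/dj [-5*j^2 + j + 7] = 1 - 10*j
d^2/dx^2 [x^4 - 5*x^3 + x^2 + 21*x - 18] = 12*x^2 - 30*x + 2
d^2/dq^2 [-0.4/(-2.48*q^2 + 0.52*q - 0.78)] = (-4.92032*q^2 + 1.03168*q + 0.4*(4.96*q - 0.52)*(9.92*q - 1.04) - 1.54752)/(2.48*q^2 - 0.52*q + 0.78)^3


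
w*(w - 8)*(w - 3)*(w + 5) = w^4 - 6*w^3 - 31*w^2 + 120*w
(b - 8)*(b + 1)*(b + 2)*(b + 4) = b^4 - b^3 - 42*b^2 - 104*b - 64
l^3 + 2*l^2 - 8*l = l*(l - 2)*(l + 4)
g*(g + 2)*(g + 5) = g^3 + 7*g^2 + 10*g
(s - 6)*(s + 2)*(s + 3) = s^3 - s^2 - 24*s - 36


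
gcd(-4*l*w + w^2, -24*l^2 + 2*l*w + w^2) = -4*l + w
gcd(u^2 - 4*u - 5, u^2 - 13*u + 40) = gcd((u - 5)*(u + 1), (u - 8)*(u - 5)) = u - 5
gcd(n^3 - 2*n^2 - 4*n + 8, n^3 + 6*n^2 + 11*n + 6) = n + 2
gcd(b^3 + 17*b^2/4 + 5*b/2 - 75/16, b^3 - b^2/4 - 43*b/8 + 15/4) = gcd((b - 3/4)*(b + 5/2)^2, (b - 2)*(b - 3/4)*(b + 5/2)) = b^2 + 7*b/4 - 15/8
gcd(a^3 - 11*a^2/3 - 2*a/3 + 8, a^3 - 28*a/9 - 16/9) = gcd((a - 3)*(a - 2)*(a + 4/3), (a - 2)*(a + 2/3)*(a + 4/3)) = a^2 - 2*a/3 - 8/3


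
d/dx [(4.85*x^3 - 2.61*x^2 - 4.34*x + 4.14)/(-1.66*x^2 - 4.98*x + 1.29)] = (-8.051*x^4 - 48.306*x^3 + 24.5629*x^2 + 7.011*x + 15.0186)/(2.7556*x^4 + 16.5336*x^3 + 20.5176*x^2 - 12.8484*x + 1.6641)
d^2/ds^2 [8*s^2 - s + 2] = 16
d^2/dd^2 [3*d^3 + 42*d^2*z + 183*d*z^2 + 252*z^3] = 18*d + 84*z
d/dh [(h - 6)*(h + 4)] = 2*h - 2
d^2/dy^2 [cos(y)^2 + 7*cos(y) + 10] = -7*cos(y) - 2*cos(2*y)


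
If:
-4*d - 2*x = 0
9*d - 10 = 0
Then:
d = 10/9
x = -20/9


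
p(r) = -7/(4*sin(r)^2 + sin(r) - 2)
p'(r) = -7*(-8*sin(r)*cos(r) - cos(r))/(4*sin(r)^2 + sin(r) - 2)^2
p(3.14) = 3.50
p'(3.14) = -1.78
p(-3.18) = 3.58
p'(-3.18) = -2.39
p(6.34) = 3.63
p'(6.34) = 2.73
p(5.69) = 5.35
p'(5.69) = -11.76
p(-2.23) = 24.05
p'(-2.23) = 269.46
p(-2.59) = 4.91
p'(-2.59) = 9.37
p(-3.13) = 3.48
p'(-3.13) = -1.57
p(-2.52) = 5.71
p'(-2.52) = 13.85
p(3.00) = 3.93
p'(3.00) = -4.66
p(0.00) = 3.50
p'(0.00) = 1.75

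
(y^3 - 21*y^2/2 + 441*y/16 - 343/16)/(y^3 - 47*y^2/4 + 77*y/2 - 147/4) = (y - 7/4)/(y - 3)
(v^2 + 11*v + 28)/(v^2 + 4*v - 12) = (v^2 + 11*v + 28)/(v^2 + 4*v - 12)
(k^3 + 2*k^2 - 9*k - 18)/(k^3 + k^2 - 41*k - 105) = (k^2 - k - 6)/(k^2 - 2*k - 35)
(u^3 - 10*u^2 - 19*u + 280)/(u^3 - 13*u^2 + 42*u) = (u^2 - 3*u - 40)/(u*(u - 6))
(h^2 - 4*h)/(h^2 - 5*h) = (h - 4)/(h - 5)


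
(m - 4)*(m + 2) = m^2 - 2*m - 8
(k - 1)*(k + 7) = k^2 + 6*k - 7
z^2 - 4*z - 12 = (z - 6)*(z + 2)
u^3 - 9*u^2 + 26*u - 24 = (u - 4)*(u - 3)*(u - 2)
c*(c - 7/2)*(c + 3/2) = c^3 - 2*c^2 - 21*c/4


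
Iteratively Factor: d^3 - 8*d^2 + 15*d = (d)*(d^2 - 8*d + 15) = d*(d - 3)*(d - 5)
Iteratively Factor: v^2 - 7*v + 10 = (v - 5)*(v - 2)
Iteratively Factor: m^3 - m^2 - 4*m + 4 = (m + 2)*(m^2 - 3*m + 2) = (m - 2)*(m + 2)*(m - 1)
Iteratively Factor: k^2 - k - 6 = (k - 3)*(k + 2)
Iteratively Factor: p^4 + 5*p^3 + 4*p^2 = (p + 1)*(p^3 + 4*p^2) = (p + 1)*(p + 4)*(p^2) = p*(p + 1)*(p + 4)*(p)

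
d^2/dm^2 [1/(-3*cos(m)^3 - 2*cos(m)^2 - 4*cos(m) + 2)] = -((25*cos(m) + 16*cos(2*m) + 27*cos(3*m))*(3*cos(m)^3 + 2*cos(m)^2 + 4*cos(m) - 2)/4 + 2*(9*cos(m)^2 + 4*cos(m) + 4)^2*sin(m)^2)/(3*cos(m)^3 + 2*cos(m)^2 + 4*cos(m) - 2)^3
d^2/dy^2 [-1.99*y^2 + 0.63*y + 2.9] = -3.98000000000000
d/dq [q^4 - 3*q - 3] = 4*q^3 - 3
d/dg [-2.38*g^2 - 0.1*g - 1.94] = -4.76*g - 0.1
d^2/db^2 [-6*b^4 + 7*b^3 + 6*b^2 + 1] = -72*b^2 + 42*b + 12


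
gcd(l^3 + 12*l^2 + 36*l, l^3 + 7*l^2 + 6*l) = l^2 + 6*l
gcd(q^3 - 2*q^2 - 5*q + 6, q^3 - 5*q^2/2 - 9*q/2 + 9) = q^2 - q - 6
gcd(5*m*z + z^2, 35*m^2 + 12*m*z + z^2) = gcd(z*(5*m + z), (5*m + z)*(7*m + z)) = 5*m + z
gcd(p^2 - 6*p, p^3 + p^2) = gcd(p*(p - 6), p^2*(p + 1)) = p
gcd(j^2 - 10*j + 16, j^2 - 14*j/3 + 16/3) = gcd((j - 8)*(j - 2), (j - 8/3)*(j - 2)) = j - 2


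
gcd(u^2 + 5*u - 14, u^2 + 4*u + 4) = 1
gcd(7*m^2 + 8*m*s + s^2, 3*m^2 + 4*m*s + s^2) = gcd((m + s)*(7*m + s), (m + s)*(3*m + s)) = m + s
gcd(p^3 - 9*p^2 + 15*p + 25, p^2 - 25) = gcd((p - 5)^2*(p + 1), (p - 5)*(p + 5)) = p - 5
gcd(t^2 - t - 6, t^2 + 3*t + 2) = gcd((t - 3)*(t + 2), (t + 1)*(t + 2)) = t + 2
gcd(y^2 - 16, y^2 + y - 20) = y - 4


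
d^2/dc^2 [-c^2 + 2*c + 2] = -2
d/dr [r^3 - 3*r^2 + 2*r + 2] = 3*r^2 - 6*r + 2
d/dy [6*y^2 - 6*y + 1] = 12*y - 6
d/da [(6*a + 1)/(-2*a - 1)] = -4/(2*a + 1)^2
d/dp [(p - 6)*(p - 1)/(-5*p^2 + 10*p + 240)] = (-5*p^2 + 108*p - 348)/(5*(p^4 - 4*p^3 - 92*p^2 + 192*p + 2304))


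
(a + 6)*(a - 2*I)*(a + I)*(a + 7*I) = a^4 + 6*a^3 + 6*I*a^3 + 9*a^2 + 36*I*a^2 + 54*a + 14*I*a + 84*I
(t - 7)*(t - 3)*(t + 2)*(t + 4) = t^4 - 4*t^3 - 31*t^2 + 46*t + 168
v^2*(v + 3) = v^3 + 3*v^2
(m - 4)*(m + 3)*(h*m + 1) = h*m^3 - h*m^2 - 12*h*m + m^2 - m - 12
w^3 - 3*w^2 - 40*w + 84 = (w - 7)*(w - 2)*(w + 6)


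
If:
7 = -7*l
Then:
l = -1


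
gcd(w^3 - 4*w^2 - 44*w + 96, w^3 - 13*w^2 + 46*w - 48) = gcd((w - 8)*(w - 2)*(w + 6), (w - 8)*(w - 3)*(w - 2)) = w^2 - 10*w + 16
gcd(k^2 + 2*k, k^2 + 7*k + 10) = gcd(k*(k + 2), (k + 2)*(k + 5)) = k + 2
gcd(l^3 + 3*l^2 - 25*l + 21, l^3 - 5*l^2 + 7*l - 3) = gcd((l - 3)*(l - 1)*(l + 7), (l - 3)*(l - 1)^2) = l^2 - 4*l + 3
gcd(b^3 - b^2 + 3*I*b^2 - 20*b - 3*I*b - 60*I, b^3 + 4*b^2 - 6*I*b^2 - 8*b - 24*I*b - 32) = b + 4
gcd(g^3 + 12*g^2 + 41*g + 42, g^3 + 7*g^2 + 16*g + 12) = g^2 + 5*g + 6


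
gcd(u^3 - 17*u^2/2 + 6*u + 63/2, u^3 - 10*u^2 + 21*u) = u^2 - 10*u + 21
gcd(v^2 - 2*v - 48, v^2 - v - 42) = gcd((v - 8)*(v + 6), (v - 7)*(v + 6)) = v + 6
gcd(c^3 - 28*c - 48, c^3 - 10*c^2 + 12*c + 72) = c^2 - 4*c - 12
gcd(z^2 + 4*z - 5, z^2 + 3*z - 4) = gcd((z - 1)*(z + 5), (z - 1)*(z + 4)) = z - 1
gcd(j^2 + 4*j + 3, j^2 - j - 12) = j + 3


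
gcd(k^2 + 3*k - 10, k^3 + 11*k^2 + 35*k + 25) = k + 5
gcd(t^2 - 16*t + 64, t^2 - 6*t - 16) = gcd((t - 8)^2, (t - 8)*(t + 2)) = t - 8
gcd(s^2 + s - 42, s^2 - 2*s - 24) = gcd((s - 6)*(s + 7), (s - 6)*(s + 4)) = s - 6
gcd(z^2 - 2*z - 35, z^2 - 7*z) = z - 7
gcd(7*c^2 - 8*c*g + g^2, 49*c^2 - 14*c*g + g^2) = 7*c - g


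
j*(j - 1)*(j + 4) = j^3 + 3*j^2 - 4*j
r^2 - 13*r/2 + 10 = (r - 4)*(r - 5/2)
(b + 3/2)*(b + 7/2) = b^2 + 5*b + 21/4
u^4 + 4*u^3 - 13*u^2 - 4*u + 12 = (u - 2)*(u - 1)*(u + 1)*(u + 6)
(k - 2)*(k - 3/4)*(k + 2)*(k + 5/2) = k^4 + 7*k^3/4 - 47*k^2/8 - 7*k + 15/2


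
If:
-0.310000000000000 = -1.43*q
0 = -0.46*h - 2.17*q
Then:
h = -1.02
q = 0.22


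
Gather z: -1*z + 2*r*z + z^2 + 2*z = z^2 + z*(2*r + 1)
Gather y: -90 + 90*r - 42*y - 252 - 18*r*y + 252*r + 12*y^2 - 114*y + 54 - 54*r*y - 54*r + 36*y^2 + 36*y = 288*r + 48*y^2 + y*(-72*r - 120) - 288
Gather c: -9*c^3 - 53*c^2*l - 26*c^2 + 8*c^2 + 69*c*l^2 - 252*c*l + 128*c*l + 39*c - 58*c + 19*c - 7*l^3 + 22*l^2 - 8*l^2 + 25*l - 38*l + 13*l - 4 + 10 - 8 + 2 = -9*c^3 + c^2*(-53*l - 18) + c*(69*l^2 - 124*l) - 7*l^3 + 14*l^2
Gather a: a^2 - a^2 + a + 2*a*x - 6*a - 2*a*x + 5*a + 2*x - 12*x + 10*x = 0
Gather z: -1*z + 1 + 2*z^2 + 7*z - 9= 2*z^2 + 6*z - 8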